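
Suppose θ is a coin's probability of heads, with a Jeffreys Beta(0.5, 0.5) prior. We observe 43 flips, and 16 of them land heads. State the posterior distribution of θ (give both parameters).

Posterior: Beta(16.5, 27.5)

Observing 16 successes and 27 failures updates Beta(0.5, 0.5) by adding the success and failure counts to the two shape parameters: α = 0.5+16 = 16.5, β = 0.5+27 = 27.5.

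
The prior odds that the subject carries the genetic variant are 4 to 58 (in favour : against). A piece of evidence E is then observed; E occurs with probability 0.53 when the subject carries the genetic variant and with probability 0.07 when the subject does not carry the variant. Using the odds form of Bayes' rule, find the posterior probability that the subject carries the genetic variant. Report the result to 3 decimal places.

Posterior probability ≈ 0.343

Prior odds = 4/58 = 0.068966.
Likelihood ratio for E = 0.53/0.07 = 7.5714.
Posterior odds = prior odds × LR = 0.52217.
Posterior probability = odds/(1+odds) = 0.52217/1.5222 = 0.343.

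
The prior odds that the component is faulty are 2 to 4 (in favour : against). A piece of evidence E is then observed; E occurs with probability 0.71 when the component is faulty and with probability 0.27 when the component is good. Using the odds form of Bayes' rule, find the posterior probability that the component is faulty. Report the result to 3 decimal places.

Prior odds = 2/4 = 0.50000. In log-odds, ln(0.50000) = -0.69315.
Add log likelihood ratio: ln(2.6296) = 0.96684.
Posterior log-odds = 0.27370, so posterior odds = exp(0.27370) = 1.3148. Converting, P(H|E) = 1.3148/2.3148 = 0.568.

Posterior probability ≈ 0.568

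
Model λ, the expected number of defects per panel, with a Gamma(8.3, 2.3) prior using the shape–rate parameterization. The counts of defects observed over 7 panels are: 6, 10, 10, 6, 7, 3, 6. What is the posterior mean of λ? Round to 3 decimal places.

The Poisson likelihood adds the total count to the shape and the number of exposure periods to the rate. Here ∑xᵢ = 48 and n = 7, so shape 8.3→56.3 and rate 2.3→9.3.
Posterior mean = shape/rate = 56.3/9.3 = 6.054.

Posterior mean ≈ 6.054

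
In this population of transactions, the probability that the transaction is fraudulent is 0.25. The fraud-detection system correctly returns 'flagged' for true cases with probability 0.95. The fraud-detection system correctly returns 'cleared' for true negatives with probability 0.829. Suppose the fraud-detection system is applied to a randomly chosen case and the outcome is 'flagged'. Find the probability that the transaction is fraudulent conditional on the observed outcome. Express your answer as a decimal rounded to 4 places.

Write H for 'the transaction is fraudulent'. Prior odds H:¬H = 0.25/0.75 = 0.33333. For the 'flagged' outcome, the likelihood ratio is 0.95/0.171 = 5.5556.
Posterior odds = 0.33333 × 5.5556 = 1.8519, so P(H|E) = 1.8519/(1+1.8519) = 0.6494.

P(H | E) ≈ 0.6494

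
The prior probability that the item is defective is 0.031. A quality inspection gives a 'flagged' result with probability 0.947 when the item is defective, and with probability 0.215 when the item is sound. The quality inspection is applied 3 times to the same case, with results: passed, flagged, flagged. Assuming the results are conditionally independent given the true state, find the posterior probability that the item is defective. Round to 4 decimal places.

With H the event that the item is defective, the joint likelihood of the observed sequence is P(data|H) = 0.053·0.947·0.947 = 0.047531 and P(data|¬H) = 0.785·0.215·0.215 = 0.036287.
Bayes: P(H|data) = 0.031·0.047531 / (0.031·0.047531 + 0.969·0.036287) = 0.0014735/0.036635 = 0.0402.

Posterior P(H) ≈ 0.0402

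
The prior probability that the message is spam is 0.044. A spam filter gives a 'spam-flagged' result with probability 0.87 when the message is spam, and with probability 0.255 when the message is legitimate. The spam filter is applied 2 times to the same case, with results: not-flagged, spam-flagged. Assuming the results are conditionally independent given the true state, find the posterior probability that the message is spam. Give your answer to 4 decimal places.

Posterior P(H) ≈ 0.0267

With H the event that the message is spam, the joint likelihood of the observed sequence is P(data|H) = 0.13·0.87 = 0.11310 and P(data|¬H) = 0.745·0.255 = 0.18998.
Bayes: P(H|data) = 0.044·0.11310 / (0.044·0.11310 + 0.956·0.18998) = 0.0049764/0.18659 = 0.0267.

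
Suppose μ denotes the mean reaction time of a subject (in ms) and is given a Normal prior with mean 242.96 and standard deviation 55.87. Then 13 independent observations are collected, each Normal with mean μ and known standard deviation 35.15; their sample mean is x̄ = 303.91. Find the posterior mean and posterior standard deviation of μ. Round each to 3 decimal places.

Prior precision 1/τ₀² = 1/55.87² = 0.00032036; data precision n/σ² = 13/35.15² = 0.0105219.
Posterior precision = 0.00032036 + 0.0105219 = 0.0108422, giving posterior SD = 1/√0.0108422 = 9.604.
Posterior mean = (0.00032036·242.96 + 0.0105219·303.91) / 0.0108422 = 302.109.

Posterior mean ≈ 302.109; posterior SD ≈ 9.604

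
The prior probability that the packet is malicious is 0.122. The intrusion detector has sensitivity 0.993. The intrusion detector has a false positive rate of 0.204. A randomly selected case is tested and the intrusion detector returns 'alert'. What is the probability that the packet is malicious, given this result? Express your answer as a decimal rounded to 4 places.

Write H for 'the packet is malicious'. Prior odds H:¬H = 0.122/0.878 = 0.13895. For the 'alert' outcome, the likelihood ratio is 0.993/0.204 = 4.8676.
Posterior odds = 0.13895 × 4.8676 = 0.67637, so P(H|E) = 0.67637/(1+0.67637) = 0.4035.

P(H | E) ≈ 0.4035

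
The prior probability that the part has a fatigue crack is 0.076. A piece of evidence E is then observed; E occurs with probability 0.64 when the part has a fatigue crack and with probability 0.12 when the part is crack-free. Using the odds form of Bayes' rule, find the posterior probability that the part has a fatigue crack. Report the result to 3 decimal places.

Prior odds = 0.076/(1−0.076) = 0.082251. In log-odds, ln(0.082251) = -2.4980.
Add log likelihood ratio: ln(5.3333) = 1.6740.
Posterior log-odds = -0.82400, so posterior odds = exp(-0.82400) = 0.43867. Converting, P(H|E) = 0.43867/1.4387 = 0.305.

Posterior probability ≈ 0.305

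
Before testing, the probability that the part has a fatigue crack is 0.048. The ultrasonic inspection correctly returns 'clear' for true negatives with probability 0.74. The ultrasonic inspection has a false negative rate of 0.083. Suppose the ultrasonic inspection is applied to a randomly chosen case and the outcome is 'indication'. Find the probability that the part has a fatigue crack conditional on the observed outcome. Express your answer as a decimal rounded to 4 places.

Let H be the event that the part has a fatigue crack. P(H) = 0.048, so P(¬H) = 0.952. With E the 'indication' result, P(E|H) = 0.917 and P(E|¬H) = 0.26.
P(E) = 0.917·0.048 + 0.26·0.952 = 0.044016 + 0.24752 = 0.29154.
By Bayes' theorem, P(H|E) = 0.044016 / 0.29154 = 0.1510.

P(H | E) ≈ 0.1510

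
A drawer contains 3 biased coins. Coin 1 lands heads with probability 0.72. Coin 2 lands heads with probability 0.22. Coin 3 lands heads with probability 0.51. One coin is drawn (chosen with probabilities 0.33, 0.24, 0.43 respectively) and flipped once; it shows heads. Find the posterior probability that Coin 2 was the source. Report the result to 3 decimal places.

Posterior probability ≈ 0.104

P(heads|C1) = 0.72; P(heads|C2) = 0.22; P(heads|C3) = 0.51.
Prior × likelihood for each source: 0.33·0.72=0.2376, 0.24·0.22=0.05280, 0.43·0.51=0.2193. Summing gives P(heads) = 0.50970.
P(Coin 2 | heads) = 0.05280 / 0.50970 = 0.104.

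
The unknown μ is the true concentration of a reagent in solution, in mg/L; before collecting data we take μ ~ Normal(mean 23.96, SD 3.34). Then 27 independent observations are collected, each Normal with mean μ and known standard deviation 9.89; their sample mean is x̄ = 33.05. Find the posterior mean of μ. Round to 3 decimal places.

Posterior mean ≈ 30.822

Prior precision 1/τ₀² = 1/3.34² = 0.0896411; data precision n/σ² = 27/9.89² = 0.276039.
Posterior precision = 0.0896411 + 0.276039 = 0.365681.
Posterior mean = (0.0896411·23.96 + 0.276039·33.05) / 0.365681 = 30.822.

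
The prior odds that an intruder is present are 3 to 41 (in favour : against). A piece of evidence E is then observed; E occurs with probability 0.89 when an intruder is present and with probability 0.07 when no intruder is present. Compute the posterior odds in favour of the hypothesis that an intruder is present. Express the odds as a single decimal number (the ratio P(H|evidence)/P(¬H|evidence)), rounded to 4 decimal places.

Prior odds = 3/41 = 0.073171.
Likelihood ratio for E = 0.89/0.07 = 12.714.
Posterior odds = prior odds × LR = 0.93031.

Posterior odds ≈ 0.9303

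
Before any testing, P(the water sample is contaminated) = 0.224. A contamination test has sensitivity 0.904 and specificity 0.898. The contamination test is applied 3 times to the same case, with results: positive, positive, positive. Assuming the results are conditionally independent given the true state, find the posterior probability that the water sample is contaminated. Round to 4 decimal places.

With H the event that the water sample is contaminated, the joint likelihood of the observed sequence is P(data|H) = 0.904·0.904·0.904 = 0.73876 and P(data|¬H) = 0.102·0.102·0.102 = 0.0010612.
Bayes: P(H|data) = 0.224·0.73876 / (0.224·0.73876 + 0.776·0.0010612) = 0.16548/0.16631 = 0.9950.

Posterior P(H) ≈ 0.9950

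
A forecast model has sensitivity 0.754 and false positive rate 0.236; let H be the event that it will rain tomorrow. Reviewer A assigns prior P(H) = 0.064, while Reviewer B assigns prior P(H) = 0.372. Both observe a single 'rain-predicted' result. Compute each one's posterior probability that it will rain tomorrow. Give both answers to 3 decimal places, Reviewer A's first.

P('+'|H) = 0.754, P('+'|¬H) = 0.236.
Reviewer A: numerator 0.754·0.064 = 0.048256; evidence = 0.048256+0.236·0.936 = 0.26915; posterior = 0.179.
Reviewer B: numerator 0.754·0.372 = 0.28049; evidence = 0.28049+0.236·0.628 = 0.42870; posterior = 0.654.

Reviewer A: 0.179; Reviewer B: 0.654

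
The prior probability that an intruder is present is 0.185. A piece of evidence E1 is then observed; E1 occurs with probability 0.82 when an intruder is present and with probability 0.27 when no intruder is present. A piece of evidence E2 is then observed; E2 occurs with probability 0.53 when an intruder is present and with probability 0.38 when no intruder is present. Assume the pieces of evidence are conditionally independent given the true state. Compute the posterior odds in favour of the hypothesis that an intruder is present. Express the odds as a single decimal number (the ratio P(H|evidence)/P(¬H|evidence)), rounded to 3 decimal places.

Posterior odds ≈ 0.962

Prior odds = 0.185/(1−0.185) = 0.22699.
Likelihood ratio for E1 = 0.82/0.27 = 3.0370.
Likelihood ratio for E2 = 0.53/0.38 = 1.3947.
Posterior odds = prior odds × LR₁ × LR₂ = 0.96152.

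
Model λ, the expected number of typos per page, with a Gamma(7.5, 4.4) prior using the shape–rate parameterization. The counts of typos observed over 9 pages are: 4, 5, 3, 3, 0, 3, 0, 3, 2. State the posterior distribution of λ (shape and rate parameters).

Posterior: Gamma(shape=30.5, rate=13.4)

The Poisson likelihood adds the total count to the shape and the number of exposure periods to the rate. Here ∑xᵢ = 23 and n = 9, so shape 7.5→30.5 and rate 4.4→13.4.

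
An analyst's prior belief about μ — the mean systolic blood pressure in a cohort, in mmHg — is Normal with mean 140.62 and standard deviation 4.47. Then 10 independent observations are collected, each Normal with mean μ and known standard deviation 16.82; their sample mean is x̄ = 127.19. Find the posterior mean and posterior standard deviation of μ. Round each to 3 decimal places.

Prior precision 1/τ₀² = 1/4.47² = 0.0500478; data precision n/σ² = 10/16.82² = 0.0353466.
Posterior precision = 0.0500478 + 0.0353466 = 0.0853944, giving posterior SD = 1/√0.0853944 = 3.422.
Posterior mean = (0.0500478·140.62 + 0.0353466·127.19) / 0.0853944 = 135.061.

Posterior mean ≈ 135.061; posterior SD ≈ 3.422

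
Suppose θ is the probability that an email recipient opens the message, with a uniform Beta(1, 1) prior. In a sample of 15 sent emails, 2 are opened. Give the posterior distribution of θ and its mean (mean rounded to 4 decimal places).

Observing 2 successes and 13 failures updates Beta(1, 1) by adding the success and failure counts to the two shape parameters: α = 1+2 = 3, β = 1+13 = 14.
Posterior mean = α/(α+β) = 3/17 = 0.1765.

Posterior: Beta(3, 14); mean ≈ 0.1765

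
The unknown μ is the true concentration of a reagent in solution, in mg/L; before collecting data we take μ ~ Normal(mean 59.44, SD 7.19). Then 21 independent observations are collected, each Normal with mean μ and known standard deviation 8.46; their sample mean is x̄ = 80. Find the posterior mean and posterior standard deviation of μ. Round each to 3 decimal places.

With known σ, the Normal prior is conjugate. Weight on the data is w = (n/σ²)/(n/σ² + 1/τ₀²) = 0.293412/(0.293412+0.0193438) = 0.93815.
Posterior mean = w·x̄ + (1−w)·μ₀ = 0.93815·80 + 0.061849·59.44 = 78.728. Posterior variance = 1/(0.293412+0.0193438) = 3.19738, so SD = 1.788.

Posterior mean ≈ 78.728; posterior SD ≈ 1.788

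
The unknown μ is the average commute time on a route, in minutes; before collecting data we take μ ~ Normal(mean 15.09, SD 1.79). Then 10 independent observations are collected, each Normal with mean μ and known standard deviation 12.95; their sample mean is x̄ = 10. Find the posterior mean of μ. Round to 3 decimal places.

With known σ, the Normal prior is conjugate. Weight on the data is w = (n/σ²)/(n/σ² + 1/τ₀²) = 0.0596294/(0.0596294+0.312100) = 0.16041.
Posterior mean = w·x̄ + (1−w)·μ₀ = 0.16041·10 + 0.83959·15.09 = 14.274.

Posterior mean ≈ 14.274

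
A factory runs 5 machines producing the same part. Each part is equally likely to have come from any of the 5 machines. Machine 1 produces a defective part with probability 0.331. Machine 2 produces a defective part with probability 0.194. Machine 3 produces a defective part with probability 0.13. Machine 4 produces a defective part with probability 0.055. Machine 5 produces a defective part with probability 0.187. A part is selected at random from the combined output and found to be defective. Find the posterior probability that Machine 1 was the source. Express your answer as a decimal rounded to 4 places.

Posterior probability ≈ 0.3690

Tabulate prior·likelihood by source: [1] prior 0.2, lik 0.331, product 0.06620; [2] prior 0.2, lik 0.194, product 0.03880; [3] prior 0.2, lik 0.13, product 0.02600; [4] prior 0.2, lik 0.055, product 0.01100; [5] prior 0.2, lik 0.187, product 0.03740.
Normalizing constant = 0.17940; the posterior for Machine 1 is its product over the sum, 0.06620/0.17940 = 0.3690.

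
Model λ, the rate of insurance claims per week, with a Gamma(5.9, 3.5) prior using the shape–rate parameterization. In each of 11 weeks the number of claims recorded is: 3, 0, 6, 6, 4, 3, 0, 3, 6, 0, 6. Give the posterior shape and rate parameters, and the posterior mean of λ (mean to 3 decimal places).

The Poisson likelihood adds the total count to the shape and the number of exposure periods to the rate. Here ∑xᵢ = 37 and n = 11, so shape 5.9→42.9 and rate 3.5→14.5.
Posterior mean = shape/rate = 42.9/14.5 = 2.959.

Posterior: Gamma(shape=42.9, rate=14.5); mean ≈ 2.959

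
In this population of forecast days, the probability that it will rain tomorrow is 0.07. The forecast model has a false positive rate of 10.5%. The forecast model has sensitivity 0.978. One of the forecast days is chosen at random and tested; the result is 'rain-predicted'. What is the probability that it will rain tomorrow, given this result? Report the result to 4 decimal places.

Let H be the event that it will rain tomorrow. P(H) = 0.07, so P(¬H) = 0.93. With E the 'rain-predicted' result, P(E|H) = 0.978 and P(E|¬H) = 0.105.
P(E) = 0.978·0.07 + 0.105·0.93 = 0.068460 + 0.097650 = 0.16611.
By Bayes' theorem, P(H|E) = 0.068460 / 0.16611 = 0.4121.

P(H | E) ≈ 0.4121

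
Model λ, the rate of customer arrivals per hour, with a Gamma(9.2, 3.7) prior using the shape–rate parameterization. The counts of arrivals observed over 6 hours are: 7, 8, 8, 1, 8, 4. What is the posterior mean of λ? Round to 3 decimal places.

Total count ∑xᵢ = 36 over n = 6 hours.
Gamma is conjugate to the Poisson likelihood: posterior is Gamma(shape = 9.2+36 = 45.2, rate = 3.7+6 = 9.7).
Posterior mean = shape/rate = 45.2/9.7 = 4.660.

Posterior mean ≈ 4.660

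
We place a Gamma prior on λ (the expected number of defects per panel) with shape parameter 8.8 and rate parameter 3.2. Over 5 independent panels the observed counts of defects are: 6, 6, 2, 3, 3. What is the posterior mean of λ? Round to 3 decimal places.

Total count ∑xᵢ = 20 over n = 5 panels.
Gamma is conjugate to the Poisson likelihood: posterior is Gamma(shape = 8.8+20 = 28.8, rate = 3.2+5 = 8.2).
E[λ | data] = 28.8/8.2 = 3.512.

Posterior mean ≈ 3.512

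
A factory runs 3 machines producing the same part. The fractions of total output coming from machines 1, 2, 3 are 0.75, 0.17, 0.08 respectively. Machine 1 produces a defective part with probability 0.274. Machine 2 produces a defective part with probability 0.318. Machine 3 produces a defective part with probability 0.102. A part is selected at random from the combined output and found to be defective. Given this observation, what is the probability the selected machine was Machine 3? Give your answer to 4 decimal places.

P(defective|M1) = 0.274; P(defective|M2) = 0.318; P(defective|M3) = 0.102.
Prior × likelihood for each source: 0.75·0.274=0.2055, 0.17·0.318=0.05406, 0.08·0.102=0.008160. Summing gives P(defective) = 0.26772.
P(Machine 3 | defective) = 0.008160 / 0.26772 = 0.0305.

Posterior probability ≈ 0.0305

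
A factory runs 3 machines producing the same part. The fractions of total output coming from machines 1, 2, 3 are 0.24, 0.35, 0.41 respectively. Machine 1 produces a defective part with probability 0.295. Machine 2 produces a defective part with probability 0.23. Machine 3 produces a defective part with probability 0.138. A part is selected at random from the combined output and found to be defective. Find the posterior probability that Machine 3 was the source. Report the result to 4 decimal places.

Tabulate prior·likelihood by source: [1] prior 0.24, lik 0.295, product 0.07080; [2] prior 0.35, lik 0.23, product 0.08050; [3] prior 0.41, lik 0.138, product 0.05658.
Normalizing constant = 0.20788; the posterior for Machine 3 is its product over the sum, 0.05658/0.20788 = 0.2722.

Posterior probability ≈ 0.2722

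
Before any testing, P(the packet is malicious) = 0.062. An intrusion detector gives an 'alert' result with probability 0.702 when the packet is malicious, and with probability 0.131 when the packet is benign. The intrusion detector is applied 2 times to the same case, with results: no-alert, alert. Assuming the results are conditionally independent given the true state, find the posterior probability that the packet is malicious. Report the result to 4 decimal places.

Let H be the event that the packet is malicious; start with P(H) = 0.062. P('alert'|H) = 0.702, P('alert'|¬H) = 0.131.
Update on result 1 ('no-alert'): P(H) ← 0.298·0.0620 / (0.298·0.0620 + 0.869·0.9380) = 0.018476/0.83360 = 0.0222.
Update on result 2 ('alert'): P(H) ← 0.702·0.0222 / (0.702·0.0222 + 0.131·0.9778) = 0.015559/0.14366 = 0.1083.

Posterior P(H) ≈ 0.1083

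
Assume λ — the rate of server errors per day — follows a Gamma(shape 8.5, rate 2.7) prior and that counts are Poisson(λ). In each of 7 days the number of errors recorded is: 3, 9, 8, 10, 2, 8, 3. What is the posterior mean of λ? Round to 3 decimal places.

The Poisson likelihood adds the total count to the shape and the number of exposure periods to the rate. Here ∑xᵢ = 43 and n = 7, so shape 8.5→51.5 and rate 2.7→9.7.
E[λ | data] = 51.5/9.7 = 5.309.

Posterior mean ≈ 5.309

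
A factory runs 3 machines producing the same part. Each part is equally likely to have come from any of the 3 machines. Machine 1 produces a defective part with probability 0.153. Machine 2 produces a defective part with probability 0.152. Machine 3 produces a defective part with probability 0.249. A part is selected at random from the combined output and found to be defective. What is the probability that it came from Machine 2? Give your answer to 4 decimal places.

P(defective|M1) = 0.153; P(defective|M2) = 0.152; P(defective|M3) = 0.249.
Prior × likelihood for each source: 0.333333·0.153=0.05100, 0.333333·0.152=0.05067, 0.333333·0.249=0.08300. Summing gives P(defective) = 0.18467.
P(Machine 2 | defective) = 0.05067 / 0.18467 = 0.2744.

Posterior probability ≈ 0.2744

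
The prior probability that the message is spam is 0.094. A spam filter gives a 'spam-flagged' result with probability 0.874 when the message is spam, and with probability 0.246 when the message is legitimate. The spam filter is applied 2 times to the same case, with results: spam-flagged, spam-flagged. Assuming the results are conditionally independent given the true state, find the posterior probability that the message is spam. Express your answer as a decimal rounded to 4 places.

With H the event that the message is spam, the joint likelihood of the observed sequence is P(data|H) = 0.874·0.874 = 0.76388 and P(data|¬H) = 0.246·0.246 = 0.060516.
Bayes: P(H|data) = 0.094·0.76388 / (0.094·0.76388 + 0.906·0.060516) = 0.071804/0.12663 = 0.5670.

Posterior P(H) ≈ 0.5670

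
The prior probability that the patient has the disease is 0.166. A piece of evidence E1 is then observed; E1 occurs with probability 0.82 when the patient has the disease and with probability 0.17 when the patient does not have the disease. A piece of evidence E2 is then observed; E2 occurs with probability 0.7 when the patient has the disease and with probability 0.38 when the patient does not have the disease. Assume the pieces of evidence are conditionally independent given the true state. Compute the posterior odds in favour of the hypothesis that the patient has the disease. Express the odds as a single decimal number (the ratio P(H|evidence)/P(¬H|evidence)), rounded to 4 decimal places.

Prior odds = 0.166/(1−0.166) = 0.19904.
Likelihood ratio for E1 = 0.82/0.17 = 4.8235.
Likelihood ratio for E2 = 0.7/0.38 = 1.8421.
Posterior odds = prior odds × LR₁ × LR₂ = 1.7686.

Posterior odds ≈ 1.7686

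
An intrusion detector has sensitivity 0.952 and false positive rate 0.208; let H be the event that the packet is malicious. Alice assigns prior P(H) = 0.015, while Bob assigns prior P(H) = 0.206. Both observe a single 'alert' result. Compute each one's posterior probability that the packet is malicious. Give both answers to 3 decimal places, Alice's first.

P('+'|H) = 0.952, P('+'|¬H) = 0.208.
Alice: numerator 0.952·0.015 = 0.014280; evidence = 0.014280+0.208·0.985 = 0.21916; posterior = 0.065.
Bob: numerator 0.952·0.206 = 0.19611; evidence = 0.19611+0.208·0.794 = 0.36126; posterior = 0.543.

Alice: 0.065; Bob: 0.543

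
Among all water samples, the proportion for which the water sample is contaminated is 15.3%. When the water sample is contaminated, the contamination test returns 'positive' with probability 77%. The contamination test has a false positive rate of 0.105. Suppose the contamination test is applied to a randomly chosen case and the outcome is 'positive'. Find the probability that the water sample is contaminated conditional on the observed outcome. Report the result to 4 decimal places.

Let H be the event that the water sample is contaminated. P(H) = 0.153, so P(¬H) = 0.847. With E the 'positive' result, P(E|H) = 0.77 and P(E|¬H) = 0.105.
P(E) = 0.77·0.153 + 0.105·0.847 = 0.11781 + 0.088935 = 0.20675.
By Bayes' theorem, P(H|E) = 0.11781 / 0.20675 = 0.5698.

P(H | E) ≈ 0.5698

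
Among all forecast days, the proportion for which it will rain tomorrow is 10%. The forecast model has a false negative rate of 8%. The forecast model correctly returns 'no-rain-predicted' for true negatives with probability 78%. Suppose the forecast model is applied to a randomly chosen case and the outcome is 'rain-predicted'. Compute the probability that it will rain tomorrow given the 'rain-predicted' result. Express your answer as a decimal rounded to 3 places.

Write H for 'it will rain tomorrow'. Prior odds H:¬H = 0.1/0.9 = 0.11111. For the 'rain-predicted' outcome, the likelihood ratio is 0.92/0.22 = 4.1818.
Posterior odds = 0.11111 × 4.1818 = 0.46465, so P(H|E) = 0.46465/(1+0.46465) = 0.317.

P(H | E) ≈ 0.317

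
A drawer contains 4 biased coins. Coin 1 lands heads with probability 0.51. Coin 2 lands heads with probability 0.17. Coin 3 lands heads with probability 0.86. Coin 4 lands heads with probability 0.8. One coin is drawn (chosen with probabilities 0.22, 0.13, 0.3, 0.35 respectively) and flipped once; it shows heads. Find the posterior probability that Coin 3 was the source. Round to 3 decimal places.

Posterior probability ≈ 0.384

Tabulate prior·likelihood by source: [1] prior 0.22, lik 0.51, product 0.1122; [2] prior 0.13, lik 0.17, product 0.02210; [3] prior 0.3, lik 0.86, product 0.2580; [4] prior 0.35, lik 0.8, product 0.2800.
Normalizing constant = 0.67230; the posterior for Coin 3 is its product over the sum, 0.2580/0.67230 = 0.384.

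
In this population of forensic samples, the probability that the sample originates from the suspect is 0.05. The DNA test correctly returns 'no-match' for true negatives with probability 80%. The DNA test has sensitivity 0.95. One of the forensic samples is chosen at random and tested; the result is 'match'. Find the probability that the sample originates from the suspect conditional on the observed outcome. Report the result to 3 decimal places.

Write H for 'the sample originates from the suspect'. Prior odds H:¬H = 0.05/0.95 = 0.052632. For the 'match' outcome, the likelihood ratio is 0.95/0.2 = 4.7500.
Posterior odds = 0.052632 × 4.7500 = 0.25000, so P(H|E) = 0.25000/(1+0.25000) = 0.200.

P(H | E) ≈ 0.200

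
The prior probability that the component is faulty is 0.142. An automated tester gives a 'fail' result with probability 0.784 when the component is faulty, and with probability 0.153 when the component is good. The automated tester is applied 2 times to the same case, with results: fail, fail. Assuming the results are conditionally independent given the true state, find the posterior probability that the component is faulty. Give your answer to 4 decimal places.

Posterior P(H) ≈ 0.8129

Let H be the event that the component is faulty; start with P(H) = 0.142. P('fail'|H) = 0.784, P('fail'|¬H) = 0.153.
Update on result 1 ('fail'): P(H) ← 0.784·0.1420 / (0.784·0.1420 + 0.153·0.8580) = 0.11133/0.24260 = 0.4589.
Update on result 2 ('fail'): P(H) ← 0.784·0.4589 / (0.784·0.4589 + 0.153·0.5411) = 0.35977/0.44256 = 0.8129.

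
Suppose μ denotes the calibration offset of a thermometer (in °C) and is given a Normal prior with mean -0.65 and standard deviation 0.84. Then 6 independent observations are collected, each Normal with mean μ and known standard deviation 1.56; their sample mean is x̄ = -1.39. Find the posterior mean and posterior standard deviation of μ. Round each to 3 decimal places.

Prior precision 1/τ₀² = 1/0.84² = 1.41723; data precision n/σ² = 6/1.56² = 2.46548.
Posterior precision = 1.41723 + 2.46548 = 3.88272, giving posterior SD = 1/√3.88272 = 0.507.
Posterior mean = (1.41723·-0.65 + 2.46548·-1.39) / 3.88272 = -1.120.

Posterior mean ≈ -1.120; posterior SD ≈ 0.507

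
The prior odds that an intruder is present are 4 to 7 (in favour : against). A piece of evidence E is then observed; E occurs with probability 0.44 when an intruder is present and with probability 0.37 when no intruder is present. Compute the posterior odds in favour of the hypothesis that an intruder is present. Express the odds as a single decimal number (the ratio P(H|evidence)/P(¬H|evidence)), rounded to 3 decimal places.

Prior odds = 4/7 = 0.57143.
Likelihood ratio for E = 0.44/0.37 = 1.1892.
Posterior odds = prior odds × LR = 0.67954.

Posterior odds ≈ 0.680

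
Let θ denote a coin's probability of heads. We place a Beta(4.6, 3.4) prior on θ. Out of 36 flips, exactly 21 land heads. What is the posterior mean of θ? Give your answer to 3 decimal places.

Posterior mean ≈ 0.582

The binomial likelihood is conjugate to the Beta prior: with 21 successes and 15 failures, the posterior is Beta(4.6+21, 3.4+15) = Beta(25.6, 18.4).
E[θ | data] = 25.6/(25.6+18.4) = 0.582.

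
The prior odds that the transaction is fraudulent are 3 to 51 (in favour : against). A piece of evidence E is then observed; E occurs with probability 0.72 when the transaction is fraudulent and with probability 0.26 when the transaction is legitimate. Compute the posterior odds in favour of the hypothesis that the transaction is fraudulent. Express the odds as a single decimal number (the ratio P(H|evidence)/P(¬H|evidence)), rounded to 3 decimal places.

Prior odds = 3/51 = 0.058824.
Likelihood ratio for E = 0.72/0.26 = 2.7692.
Posterior odds = prior odds × LR = 0.16290.

Posterior odds ≈ 0.163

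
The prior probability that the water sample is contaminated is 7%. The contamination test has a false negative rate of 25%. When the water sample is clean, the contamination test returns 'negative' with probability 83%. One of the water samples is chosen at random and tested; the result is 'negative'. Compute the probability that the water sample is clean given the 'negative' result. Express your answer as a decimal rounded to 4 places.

P(¬H | E) ≈ 0.9778

Write H for 'the water sample is contaminated'. Prior odds H:¬H = 0.07/0.93 = 0.075269. For the 'negative' outcome, the likelihood ratio is 0.25/0.83 = 0.30120.
Posterior odds = 0.075269 × 0.30120 = 0.022671, so P(H|E) = 0.022671/(1+0.022671) = 0.0222. Then P(¬H|E) = 1 − 0.0222 = 0.9778.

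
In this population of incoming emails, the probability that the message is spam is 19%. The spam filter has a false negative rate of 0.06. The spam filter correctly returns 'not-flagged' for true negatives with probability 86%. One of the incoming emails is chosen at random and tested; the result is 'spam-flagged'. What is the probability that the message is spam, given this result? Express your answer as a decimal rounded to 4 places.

Let H be the event that the message is spam. P(H) = 0.19, so P(¬H) = 0.81. With E the 'spam-flagged' result, P(E|H) = 0.94 and P(E|¬H) = 0.14.
P(E) = 0.94·0.19 + 0.14·0.81 = 0.17860 + 0.11340 = 0.29200.
By Bayes' theorem, P(H|E) = 0.17860 / 0.29200 = 0.6116.

P(H | E) ≈ 0.6116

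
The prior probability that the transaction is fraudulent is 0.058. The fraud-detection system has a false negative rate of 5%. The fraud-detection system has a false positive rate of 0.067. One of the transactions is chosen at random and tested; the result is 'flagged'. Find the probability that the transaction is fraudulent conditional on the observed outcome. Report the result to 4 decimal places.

Write H for 'the transaction is fraudulent'. Prior odds H:¬H = 0.058/0.942 = 0.061571. For the 'flagged' outcome, the likelihood ratio is 0.95/0.067 = 14.179.
Posterior odds = 0.061571 × 14.179 = 0.87302, so P(H|E) = 0.87302/(1+0.87302) = 0.4661.

P(H | E) ≈ 0.4661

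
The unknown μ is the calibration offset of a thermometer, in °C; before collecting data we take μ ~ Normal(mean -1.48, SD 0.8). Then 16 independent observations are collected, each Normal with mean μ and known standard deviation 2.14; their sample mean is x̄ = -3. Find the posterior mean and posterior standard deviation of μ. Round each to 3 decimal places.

With known σ, the Normal prior is conjugate. Weight on the data is w = (n/σ²)/(n/σ² + 1/τ₀²) = 3.49375/(3.49375+1.56250) = 0.69098.
Posterior mean = w·x̄ + (1−w)·μ₀ = 0.69098·-3 + 0.30902·-1.48 = -2.530. Posterior variance = 1/(3.49375+1.56250) = 0.197775, so SD = 0.445.

Posterior mean ≈ -2.530; posterior SD ≈ 0.445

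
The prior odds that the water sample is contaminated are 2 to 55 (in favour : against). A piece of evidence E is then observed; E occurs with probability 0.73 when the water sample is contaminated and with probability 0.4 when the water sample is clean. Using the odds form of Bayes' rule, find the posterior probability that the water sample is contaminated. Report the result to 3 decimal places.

Prior odds = 2/55 = 0.036364.
Likelihood ratio for E = 0.73/0.4 = 1.8250.
Posterior odds = prior odds × LR = 0.066364.
Posterior probability = odds/(1+odds) = 0.066364/1.0664 = 0.062.

Posterior probability ≈ 0.062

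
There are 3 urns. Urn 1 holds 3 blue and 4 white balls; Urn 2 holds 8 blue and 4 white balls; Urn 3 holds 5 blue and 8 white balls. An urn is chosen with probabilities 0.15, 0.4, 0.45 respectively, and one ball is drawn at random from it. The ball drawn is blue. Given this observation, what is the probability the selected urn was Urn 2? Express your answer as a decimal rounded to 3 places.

Posterior probability ≈ 0.529

Tabulate prior·likelihood by source: [1] prior 0.15, lik 0.4286, product 0.06429; [2] prior 0.4, lik 0.6667, product 0.2667; [3] prior 0.45, lik 0.3846, product 0.1731.
Normalizing constant = 0.50403; the posterior for Urn 2 is its product over the sum, 0.2667/0.50403 = 0.529.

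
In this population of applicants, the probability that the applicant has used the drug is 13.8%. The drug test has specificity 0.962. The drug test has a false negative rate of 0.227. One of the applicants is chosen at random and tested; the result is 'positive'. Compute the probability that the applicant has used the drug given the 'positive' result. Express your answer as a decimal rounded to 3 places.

P(H | E) ≈ 0.765

Let H be the event that the applicant has used the drug. P(H) = 0.138, so P(¬H) = 0.862. With E the 'positive' result, P(E|H) = 0.773 and P(E|¬H) = 0.038.
P(E) = 0.773·0.138 + 0.038·0.862 = 0.10667 + 0.032756 = 0.13943.
By Bayes' theorem, P(H|E) = 0.10667 / 0.13943 = 0.765.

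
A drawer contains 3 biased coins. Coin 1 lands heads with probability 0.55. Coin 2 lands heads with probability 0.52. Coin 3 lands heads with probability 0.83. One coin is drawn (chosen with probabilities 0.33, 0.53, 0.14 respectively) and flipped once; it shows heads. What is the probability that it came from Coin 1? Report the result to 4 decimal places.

Posterior probability ≈ 0.3166

Tabulate prior·likelihood by source: [1] prior 0.33, lik 0.55, product 0.1815; [2] prior 0.53, lik 0.52, product 0.2756; [3] prior 0.14, lik 0.83, product 0.1162.
Normalizing constant = 0.57330; the posterior for Coin 1 is its product over the sum, 0.1815/0.57330 = 0.3166.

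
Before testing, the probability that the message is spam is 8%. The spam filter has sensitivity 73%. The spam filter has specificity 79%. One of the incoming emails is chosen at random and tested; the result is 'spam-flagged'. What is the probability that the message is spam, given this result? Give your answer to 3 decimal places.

Let H be the event that the message is spam. P(H) = 0.08, so P(¬H) = 0.92. With E the 'spam-flagged' result, P(E|H) = 0.73 and P(E|¬H) = 0.21.
P(E) = 0.73·0.08 + 0.21·0.92 = 0.058400 + 0.19320 = 0.25160.
By Bayes' theorem, P(H|E) = 0.058400 / 0.25160 = 0.232.

P(H | E) ≈ 0.232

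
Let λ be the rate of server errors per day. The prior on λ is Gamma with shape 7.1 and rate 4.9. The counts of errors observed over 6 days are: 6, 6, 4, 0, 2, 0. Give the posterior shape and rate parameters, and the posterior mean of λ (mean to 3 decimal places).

Total count ∑xᵢ = 18 over n = 6 days.
Gamma is conjugate to the Poisson likelihood: posterior is Gamma(shape = 7.1+18 = 25.1, rate = 4.9+6 = 10.9).
E[λ | data] = 25.1/10.9 = 2.303.

Posterior: Gamma(shape=25.1, rate=10.9); mean ≈ 2.303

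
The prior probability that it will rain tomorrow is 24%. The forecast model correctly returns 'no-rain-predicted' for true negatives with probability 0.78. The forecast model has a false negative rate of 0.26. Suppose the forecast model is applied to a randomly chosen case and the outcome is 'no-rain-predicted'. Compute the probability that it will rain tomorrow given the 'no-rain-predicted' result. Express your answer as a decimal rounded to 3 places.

P(H | E) ≈ 0.095

Let H be the event that it will rain tomorrow. P(H) = 0.24, so P(¬H) = 0.76. With E the 'no-rain-predicted' result, P(E|H) = 0.26 and P(E|¬H) = 0.78.
P(E) = 0.26·0.24 + 0.78·0.76 = 0.062400 + 0.59280 = 0.65520.
By Bayes' theorem, P(H|E) = 0.062400 / 0.65520 = 0.095.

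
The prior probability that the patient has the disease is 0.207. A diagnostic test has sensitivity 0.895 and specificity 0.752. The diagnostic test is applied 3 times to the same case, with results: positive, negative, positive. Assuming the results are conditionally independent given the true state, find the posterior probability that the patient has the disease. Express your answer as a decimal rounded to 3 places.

With H the event that the patient has the disease, the joint likelihood of the observed sequence is P(data|H) = 0.895·0.105·0.895 = 0.084108 and P(data|¬H) = 0.248·0.752·0.248 = 0.046251.
Bayes: P(H|data) = 0.207·0.084108 / (0.207·0.084108 + 0.793·0.046251) = 0.017410/0.054087 = 0.3219.

Posterior P(H) ≈ 0.322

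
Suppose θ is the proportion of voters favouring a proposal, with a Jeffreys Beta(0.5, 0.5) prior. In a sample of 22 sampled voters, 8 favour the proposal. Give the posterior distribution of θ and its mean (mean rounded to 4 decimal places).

The binomial likelihood is conjugate to the Beta prior: with 8 successes and 14 failures, the posterior is Beta(0.5+8, 0.5+14) = Beta(8.5, 14.5).
E[θ | data] = 8.5/(8.5+14.5) = 0.3696.

Posterior: Beta(8.5, 14.5); mean ≈ 0.3696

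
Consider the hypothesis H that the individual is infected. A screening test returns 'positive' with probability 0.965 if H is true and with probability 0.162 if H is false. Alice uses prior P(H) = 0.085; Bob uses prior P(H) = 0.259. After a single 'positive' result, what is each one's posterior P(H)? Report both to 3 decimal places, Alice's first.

Alice: 0.356; Bob: 0.676

The likelihood ratio for a 'positive' result is 0.965/0.162 = 5.9568.
Alice: prior odds 0.085/0.915 = 0.092896; posterior odds 0.55336; posterior probability 0.356.
Bob: prior odds 0.259/0.741 = 0.34953; posterior odds 2.0821; posterior probability 0.676.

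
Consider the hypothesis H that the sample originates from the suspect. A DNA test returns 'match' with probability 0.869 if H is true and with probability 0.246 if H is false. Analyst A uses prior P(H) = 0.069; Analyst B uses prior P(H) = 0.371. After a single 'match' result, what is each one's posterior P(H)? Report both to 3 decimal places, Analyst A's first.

Analyst A: 0.207; Analyst B: 0.676

The likelihood ratio for a 'match' result is 0.869/0.246 = 3.5325.
Analyst A: prior odds 0.069/0.931 = 0.074114; posterior odds 0.26181; posterior probability 0.207.
Analyst B: prior odds 0.371/0.629 = 0.58983; posterior odds 2.0836; posterior probability 0.676.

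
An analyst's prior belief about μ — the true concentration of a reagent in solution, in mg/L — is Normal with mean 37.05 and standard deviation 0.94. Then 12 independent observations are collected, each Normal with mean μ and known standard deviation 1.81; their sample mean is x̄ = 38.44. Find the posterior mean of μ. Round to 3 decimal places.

Posterior mean ≈ 38.112

With known σ, the Normal prior is conjugate. Weight on the data is w = (n/σ²)/(n/σ² + 1/τ₀²) = 3.66289/(3.66289+1.13173) = 0.76396.
Posterior mean = w·x̄ + (1−w)·μ₀ = 0.76396·38.44 + 0.23604·37.05 = 38.112.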